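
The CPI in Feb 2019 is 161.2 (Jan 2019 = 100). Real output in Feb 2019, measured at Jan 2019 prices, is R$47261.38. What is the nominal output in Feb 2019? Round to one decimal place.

76185.3

Nominal = Real × (Index/100) = 47261.38 × (161.2/100)
        = 47261.38 × 1.612 = 76185.3446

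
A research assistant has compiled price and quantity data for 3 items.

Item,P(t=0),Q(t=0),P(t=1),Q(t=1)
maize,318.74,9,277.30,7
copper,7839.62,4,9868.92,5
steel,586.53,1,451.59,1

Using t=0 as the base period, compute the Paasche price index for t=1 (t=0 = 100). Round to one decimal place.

Paasche price index uses current-period quantities as weights.
ΣP(t=1)·Q(t=1) = 277.30×7 + 9868.92×5 + 451.59×1 = 1941.1 + 49344.6 + 451.59 = 51737.29
ΣP(t=0)·Q(t=1) = 318.74×7 + 7839.62×5 + 586.53×1 = 2231.18 + 39198.1 + 586.53 = 42015.81
Index = 51737.29 / 42015.81 × 100 = 123.1377

123.1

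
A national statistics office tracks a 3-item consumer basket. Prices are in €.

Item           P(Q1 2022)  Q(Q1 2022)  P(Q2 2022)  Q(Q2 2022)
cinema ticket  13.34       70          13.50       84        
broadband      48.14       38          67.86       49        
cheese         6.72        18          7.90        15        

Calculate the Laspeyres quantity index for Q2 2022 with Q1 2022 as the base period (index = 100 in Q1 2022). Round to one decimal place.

124.1

Laspeyres quantity index uses base-period prices as weights.
ΣP(Q1 2022)·Q(Q2 2022) = 13.34×84 + 48.14×49 + 6.72×15 = 1120.56 + 2358.86 + 100.8 = 3580.22
ΣP(Q1 2022)·Q(Q1 2022) = 13.34×70 + 48.14×38 + 6.72×18 = 933.8 + 1829.32 + 120.96 = 2884.08
Index = 3580.22 / 2884.08 × 100 = 124.1373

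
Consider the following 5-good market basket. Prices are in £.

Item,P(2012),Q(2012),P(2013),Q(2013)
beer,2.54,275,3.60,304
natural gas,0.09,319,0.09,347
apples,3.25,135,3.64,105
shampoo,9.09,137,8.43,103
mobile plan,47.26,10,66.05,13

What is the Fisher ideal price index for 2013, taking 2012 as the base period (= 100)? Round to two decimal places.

Laspeyres component (base-period weights):
ΣP(2013)Q(2012) = 3.60×275 + 0.09×319 + 3.64×135 + 8.43×137 + 66.05×10 = 990 + 28.71 + 491.4 + 1154.91 + 660.5 = 3325.52
ΣP(2012)Q(2012) = 2.54×275 + 0.09×319 + 3.25×135 + 9.09×137 + 47.26×10 = 698.5 + 28.71 + 438.75 + 1245.33 + 472.6 = 2883.89
L = 3325.52 / 2883.89 × 100 = 115.3137
Paasche component (current-period weights):
ΣP(2013)Q(2013) = 3.60×304 + 0.09×347 + 3.64×105 + 8.43×103 + 66.05×13 = 1094.4 + 31.23 + 382.2 + 868.29 + 858.65 = 3234.77
ΣP(2012)Q(2013) = 2.54×304 + 0.09×347 + 3.25×105 + 9.09×103 + 47.26×13 = 772.16 + 31.23 + 341.25 + 936.27 + 614.38 = 2695.29
P = 3234.77 / 2695.29 × 100 = 120.0157
Fisher = √(L × P) = √(115.3137 × 120.0157) = 117.6412

117.64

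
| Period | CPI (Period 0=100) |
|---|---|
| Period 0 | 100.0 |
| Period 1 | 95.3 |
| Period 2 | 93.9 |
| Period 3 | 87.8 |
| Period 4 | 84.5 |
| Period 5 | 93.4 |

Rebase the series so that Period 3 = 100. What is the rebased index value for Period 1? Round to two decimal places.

Rebased(Period 1) = 95.3 / 87.8 × 100 = 108.5421

108.54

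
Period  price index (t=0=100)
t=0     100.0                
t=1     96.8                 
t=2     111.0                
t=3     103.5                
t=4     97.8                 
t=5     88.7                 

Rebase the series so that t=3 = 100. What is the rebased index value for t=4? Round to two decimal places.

94.49

Rebased(t=4) = 97.8 / 103.5 × 100 = 94.4928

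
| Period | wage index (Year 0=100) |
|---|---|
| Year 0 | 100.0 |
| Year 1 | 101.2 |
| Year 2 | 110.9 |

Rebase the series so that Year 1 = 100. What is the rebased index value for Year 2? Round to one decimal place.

Rebased(Year 2) = 110.9 / 101.2 × 100 = 109.5850

109.6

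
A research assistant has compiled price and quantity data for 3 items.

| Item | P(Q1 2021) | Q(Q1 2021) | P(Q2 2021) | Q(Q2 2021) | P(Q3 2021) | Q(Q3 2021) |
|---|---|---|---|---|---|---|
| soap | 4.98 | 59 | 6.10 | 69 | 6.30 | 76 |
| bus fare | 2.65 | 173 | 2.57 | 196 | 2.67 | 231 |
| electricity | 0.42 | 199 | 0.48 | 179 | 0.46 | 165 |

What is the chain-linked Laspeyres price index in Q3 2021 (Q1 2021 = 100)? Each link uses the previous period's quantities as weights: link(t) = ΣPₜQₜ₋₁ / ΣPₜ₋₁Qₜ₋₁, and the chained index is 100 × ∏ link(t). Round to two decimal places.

110.86

Link Q1 2021→Q2 2021:
ΣP(Q2 2021)Q(Q1 2021) = 6.10×59 + 2.57×173 + 0.48×199 = 359.9 + 444.61 + 95.52 = 900.03
ΣP(Q1 2021)Q(Q1 2021) = 4.98×59 + 2.65×173 + 0.42×199 = 293.82 + 458.45 + 83.58 = 835.85
link = 900.03/835.85 = 1.076784
Link Q2 2021→Q3 2021:
ΣP(Q3 2021)Q(Q2 2021) = 6.30×69 + 2.67×196 + 0.46×179 = 434.7 + 523.32 + 82.34 = 1040.36
ΣP(Q2 2021)Q(Q2 2021) = 6.10×69 + 2.57×196 + 0.48×179 = 420.9 + 503.72 + 85.92 = 1010.54
link = 1040.36/1010.54 = 1.029509
Chained index = 100 × 1.076784 × 1.029509 = 110.8559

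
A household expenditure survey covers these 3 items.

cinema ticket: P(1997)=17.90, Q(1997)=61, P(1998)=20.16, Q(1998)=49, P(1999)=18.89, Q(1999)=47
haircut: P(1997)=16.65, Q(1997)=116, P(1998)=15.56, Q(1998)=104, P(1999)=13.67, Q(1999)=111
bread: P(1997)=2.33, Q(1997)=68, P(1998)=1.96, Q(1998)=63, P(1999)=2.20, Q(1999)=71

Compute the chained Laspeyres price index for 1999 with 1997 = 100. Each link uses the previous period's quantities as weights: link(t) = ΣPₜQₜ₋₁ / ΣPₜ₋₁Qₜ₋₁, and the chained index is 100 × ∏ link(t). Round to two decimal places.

90.68

Link 1997→1998:
ΣP(1998)Q(1997) = 20.16×61 + 15.56×116 + 1.96×68 = 1229.76 + 1804.96 + 133.28 = 3168
ΣP(1997)Q(1997) = 17.90×61 + 16.65×116 + 2.33×68 = 1091.9 + 1931.4 + 158.44 = 3181.74
link = 3168/3181.74 = 0.995682
Link 1998→1999:
ΣP(1999)Q(1998) = 18.89×49 + 13.67×104 + 2.20×63 = 925.61 + 1421.68 + 138.6 = 2485.89
ΣP(1998)Q(1998) = 20.16×49 + 15.56×104 + 1.96×63 = 987.84 + 1618.24 + 123.48 = 2729.56
link = 2485.89/2729.56 = 0.910729
Chained index = 100 × 0.995682 × 0.910729 = 90.6796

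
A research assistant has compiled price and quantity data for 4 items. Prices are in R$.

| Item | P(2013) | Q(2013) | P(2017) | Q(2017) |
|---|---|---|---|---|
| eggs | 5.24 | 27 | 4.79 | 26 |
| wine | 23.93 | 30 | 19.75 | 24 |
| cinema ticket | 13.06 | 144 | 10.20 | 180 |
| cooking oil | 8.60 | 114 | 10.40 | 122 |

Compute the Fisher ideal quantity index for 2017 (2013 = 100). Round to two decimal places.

110.09

Laspeyres component (base-period weights):
ΣP(2013)Q(2017) = 5.24×26 + 23.93×24 + 13.06×180 + 8.60×122 = 136.24 + 574.32 + 2350.8 + 1049.2 = 4110.56
ΣP(2013)Q(2013) = 5.24×27 + 23.93×30 + 13.06×144 + 8.60×114 = 141.48 + 717.9 + 1880.64 + 980.4 = 3720.42
L = 4110.56 / 3720.42 × 100 = 110.4865
Paasche component (current-period weights):
ΣP(2017)Q(2017) = 4.79×26 + 19.75×24 + 10.20×180 + 10.40×122 = 124.54 + 474 + 1836 + 1268.8 = 3703.34
ΣP(2017)Q(2013) = 4.79×27 + 19.75×30 + 10.20×144 + 10.40×114 = 129.33 + 592.5 + 1468.8 + 1185.6 = 3376.23
P = 3703.34 / 3376.23 × 100 = 109.6886
Fisher = √(L × P) = √(110.4865 × 109.6886) = 110.0868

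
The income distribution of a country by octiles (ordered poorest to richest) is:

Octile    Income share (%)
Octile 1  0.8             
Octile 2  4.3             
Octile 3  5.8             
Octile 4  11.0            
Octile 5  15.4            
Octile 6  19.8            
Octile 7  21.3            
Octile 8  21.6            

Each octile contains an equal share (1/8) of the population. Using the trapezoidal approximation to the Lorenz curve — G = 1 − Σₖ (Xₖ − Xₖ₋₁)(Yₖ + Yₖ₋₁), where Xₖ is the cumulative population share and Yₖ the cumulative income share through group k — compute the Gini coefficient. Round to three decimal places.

Cumulative income shares Yₖ: 0.0080, 0.0510, 0.1090, 0.2190, 0.3730, 0.5710, 0.7840, 1.0000
Σ (Xₖ−Xₖ₋₁)(Yₖ+Yₖ₋₁) = (1/8)(0.0080+0.0000) + (1/8)(0.0510+0.0080) + (1/8)(0.1090+0.0510) + (1/8)(0.2190+0.1090) + (1/8)(0.3730+0.2190) + (1/8)(0.5710+0.3730) + (1/8)(0.7840+0.5710) + (1/8)(1.0000+0.7840)
  = 0.0010 + 0.0074 + 0.0200 + 0.0410 + 0.0740 + 0.1180 + 0.1694 + 0.2230 = 0.6537
G = 1 − 0.6537 = 0.3463

0.346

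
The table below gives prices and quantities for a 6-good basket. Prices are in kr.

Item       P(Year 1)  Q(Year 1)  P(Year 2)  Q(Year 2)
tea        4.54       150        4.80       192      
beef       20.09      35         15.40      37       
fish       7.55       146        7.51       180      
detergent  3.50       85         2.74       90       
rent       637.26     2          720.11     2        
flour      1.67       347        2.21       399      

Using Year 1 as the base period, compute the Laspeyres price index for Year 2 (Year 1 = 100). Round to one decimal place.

Laspeyres price index uses base-period quantities as weights.
ΣP(Year 2)·Q(Year 1) = 4.80×150 + 15.40×35 + 7.51×146 + 2.74×85 + 720.11×2 + 2.21×347 = 720 + 539 + 1096.46 + 232.9 + 1440.22 + 766.87 = 4795.45
ΣP(Year 1)·Q(Year 1) = 4.54×150 + 20.09×35 + 7.55×146 + 3.50×85 + 637.26×2 + 1.67×347 = 681 + 703.15 + 1102.3 + 297.5 + 1274.52 + 579.49 = 4637.96
Index = 4795.45 / 4637.96 × 100 = 103.3957

103.4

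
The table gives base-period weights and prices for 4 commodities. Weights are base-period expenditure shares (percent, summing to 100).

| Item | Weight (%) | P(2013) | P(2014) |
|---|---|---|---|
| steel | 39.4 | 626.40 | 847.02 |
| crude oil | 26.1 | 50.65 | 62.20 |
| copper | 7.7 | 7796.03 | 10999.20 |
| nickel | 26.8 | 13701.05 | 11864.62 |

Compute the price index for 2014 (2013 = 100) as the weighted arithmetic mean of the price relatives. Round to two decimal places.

steel: 39.4 × (847.02/626.40) = 39.4 × 1.352203 = 53.2768
crude oil: 26.1 × (62.20/50.65) = 26.1 × 1.228036 = 32.0517
copper: 7.7 × (10999.20/7796.03) = 7.7 × 1.410872 = 10.8637
nickel: 26.8 × (11864.62/13701.05) = 26.8 × 0.865964 = 23.2078
Index = Σ wᵢ·(p₁ᵢ/p₀ᵢ) = 53.2768 + 32.0517 + 10.8637 + 23.2078 = 119.4001

119.40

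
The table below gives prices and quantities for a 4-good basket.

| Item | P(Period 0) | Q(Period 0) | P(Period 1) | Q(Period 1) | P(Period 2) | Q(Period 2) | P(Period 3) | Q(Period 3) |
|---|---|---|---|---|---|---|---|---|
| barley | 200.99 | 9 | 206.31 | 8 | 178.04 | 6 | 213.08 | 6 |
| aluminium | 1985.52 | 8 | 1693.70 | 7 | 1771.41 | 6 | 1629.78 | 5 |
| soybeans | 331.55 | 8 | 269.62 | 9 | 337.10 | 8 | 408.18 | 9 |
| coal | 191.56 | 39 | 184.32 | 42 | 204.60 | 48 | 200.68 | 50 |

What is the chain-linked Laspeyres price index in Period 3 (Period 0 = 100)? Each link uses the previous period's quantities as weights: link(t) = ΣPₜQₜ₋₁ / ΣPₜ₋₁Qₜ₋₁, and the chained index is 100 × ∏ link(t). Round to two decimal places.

Link Period 0→Period 1:
ΣP(Period 1)Q(Period 0) = 206.31×9 + 1693.70×8 + 269.62×8 + 184.32×39 = 1856.79 + 13549.6 + 2156.96 + 7188.48 = 24751.83
ΣP(Period 0)Q(Period 0) = 200.99×9 + 1985.52×8 + 331.55×8 + 191.56×39 = 1808.91 + 15884.16 + 2652.4 + 7470.84 = 27816.31
link = 24751.83/27816.31 = 0.889832
Link Period 1→Period 2:
ΣP(Period 2)Q(Period 1) = 178.04×8 + 1771.41×7 + 337.10×9 + 204.60×42 = 1424.32 + 12399.87 + 3033.9 + 8593.2 = 25451.29
ΣP(Period 1)Q(Period 1) = 206.31×8 + 1693.70×7 + 269.62×9 + 184.32×42 = 1650.48 + 11855.9 + 2426.58 + 7741.44 = 23674.4
link = 25451.29/23674.4 = 1.075055
Link Period 2→Period 3:
ΣP(Period 3)Q(Period 2) = 213.08×6 + 1629.78×6 + 408.18×8 + 200.68×48 = 1278.48 + 9778.68 + 3265.44 + 9632.64 = 23955.24
ΣP(Period 2)Q(Period 2) = 178.04×6 + 1771.41×6 + 337.10×8 + 204.60×48 = 1068.24 + 10628.46 + 2696.8 + 9820.8 = 24214.3
link = 23955.24/24214.3 = 0.989301
Chained index = 100 × 0.889832 × 1.075055 × 0.989301 = 94.6384

94.64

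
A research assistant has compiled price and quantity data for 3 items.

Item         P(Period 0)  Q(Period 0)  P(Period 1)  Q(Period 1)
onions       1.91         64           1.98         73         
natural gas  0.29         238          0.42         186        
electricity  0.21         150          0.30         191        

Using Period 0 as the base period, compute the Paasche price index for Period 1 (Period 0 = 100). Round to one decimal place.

119.9

Paasche price index uses current-period quantities as weights.
ΣP(Period 1)·Q(Period 1) = 1.98×73 + 0.42×186 + 0.30×191 = 144.54 + 78.12 + 57.3 = 279.96
ΣP(Period 0)·Q(Period 1) = 1.91×73 + 0.29×186 + 0.21×191 = 139.43 + 53.94 + 40.11 = 233.48
Index = 279.96 / 233.48 × 100 = 119.9075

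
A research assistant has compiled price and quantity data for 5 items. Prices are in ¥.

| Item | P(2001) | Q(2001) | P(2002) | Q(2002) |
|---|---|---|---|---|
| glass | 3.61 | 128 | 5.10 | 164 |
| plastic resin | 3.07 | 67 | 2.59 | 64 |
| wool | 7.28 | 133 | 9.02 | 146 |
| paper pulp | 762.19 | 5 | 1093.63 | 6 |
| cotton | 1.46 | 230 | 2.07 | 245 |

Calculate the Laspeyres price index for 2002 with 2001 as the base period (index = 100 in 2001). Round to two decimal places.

Laspeyres price index uses base-period quantities as weights.
ΣP(2002)·Q(2001) = 5.10×128 + 2.59×67 + 9.02×133 + 1093.63×5 + 2.07×230 = 652.8 + 173.53 + 1199.66 + 5468.15 + 476.1 = 7970.24
ΣP(2001)·Q(2001) = 3.61×128 + 3.07×67 + 7.28×133 + 762.19×5 + 1.46×230 = 462.08 + 205.69 + 968.24 + 3810.95 + 335.8 = 5782.76
Index = 7970.24 / 5782.76 × 100 = 137.8276

137.83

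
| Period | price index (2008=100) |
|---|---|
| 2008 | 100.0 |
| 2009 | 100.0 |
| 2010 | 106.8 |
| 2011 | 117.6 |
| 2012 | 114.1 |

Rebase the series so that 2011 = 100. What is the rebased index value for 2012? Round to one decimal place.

97.0

Rebased(2012) = 114.1 / 117.6 × 100 = 97.0238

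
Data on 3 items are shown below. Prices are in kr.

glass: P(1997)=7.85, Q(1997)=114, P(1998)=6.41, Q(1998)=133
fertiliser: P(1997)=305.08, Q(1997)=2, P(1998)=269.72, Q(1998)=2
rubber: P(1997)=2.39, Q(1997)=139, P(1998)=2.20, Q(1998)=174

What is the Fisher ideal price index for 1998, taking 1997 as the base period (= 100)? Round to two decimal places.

85.76

Laspeyres component (base-period weights):
ΣP(1998)Q(1997) = 6.41×114 + 269.72×2 + 2.20×139 = 730.74 + 539.44 + 305.8 = 1575.98
ΣP(1997)Q(1997) = 7.85×114 + 305.08×2 + 2.39×139 = 894.9 + 610.16 + 332.21 = 1837.27
L = 1575.98 / 1837.27 × 100 = 85.7784
Paasche component (current-period weights):
ΣP(1998)Q(1998) = 6.41×133 + 269.72×2 + 2.20×174 = 852.53 + 539.44 + 382.8 = 1774.77
ΣP(1997)Q(1998) = 7.85×133 + 305.08×2 + 2.39×174 = 1044.05 + 610.16 + 415.86 = 2070.07
P = 1774.77 / 2070.07 × 100 = 85.7348
Fisher = √(L × P) = √(85.7784 × 85.7348) = 85.7566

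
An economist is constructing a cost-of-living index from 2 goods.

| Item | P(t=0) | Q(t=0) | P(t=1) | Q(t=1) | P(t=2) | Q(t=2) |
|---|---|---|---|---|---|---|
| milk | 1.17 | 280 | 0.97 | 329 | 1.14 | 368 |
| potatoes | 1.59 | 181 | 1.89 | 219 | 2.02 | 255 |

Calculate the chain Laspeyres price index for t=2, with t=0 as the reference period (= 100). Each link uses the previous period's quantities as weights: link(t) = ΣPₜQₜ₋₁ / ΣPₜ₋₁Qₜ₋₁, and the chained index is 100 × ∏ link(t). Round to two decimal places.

111.21

Link t=0→t=1:
ΣP(t=1)Q(t=0) = 0.97×280 + 1.89×181 = 271.6 + 342.09 = 613.69
ΣP(t=0)Q(t=0) = 1.17×280 + 1.59×181 = 327.6 + 287.79 = 615.39
link = 613.69/615.39 = 0.997238
Link t=1→t=2:
ΣP(t=2)Q(t=1) = 1.14×329 + 2.02×219 = 375.06 + 442.38 = 817.44
ΣP(t=1)Q(t=1) = 0.97×329 + 1.89×219 = 319.13 + 413.91 = 733.04
link = 817.44/733.04 = 1.115137
Chained index = 100 × 0.997238 × 1.115137 = 111.2056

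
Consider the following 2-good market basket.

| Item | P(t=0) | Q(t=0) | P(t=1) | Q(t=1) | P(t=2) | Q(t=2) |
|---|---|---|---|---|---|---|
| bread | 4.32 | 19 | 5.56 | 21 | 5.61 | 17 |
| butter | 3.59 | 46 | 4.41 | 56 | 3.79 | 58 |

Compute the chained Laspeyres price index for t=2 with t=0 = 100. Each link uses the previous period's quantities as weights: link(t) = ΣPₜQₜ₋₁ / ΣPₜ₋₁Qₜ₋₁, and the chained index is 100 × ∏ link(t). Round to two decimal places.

Link t=0→t=1:
ΣP(t=1)Q(t=0) = 5.56×19 + 4.41×46 = 105.64 + 202.86 = 308.5
ΣP(t=0)Q(t=0) = 4.32×19 + 3.59×46 = 82.08 + 165.14 = 247.22
link = 308.5/247.22 = 1.247876
Link t=1→t=2:
ΣP(t=2)Q(t=1) = 5.61×21 + 3.79×56 = 117.81 + 212.24 = 330.05
ΣP(t=1)Q(t=1) = 5.56×21 + 4.41×56 = 116.76 + 246.96 = 363.72
link = 330.05/363.72 = 0.907429
Chained index = 100 × 1.247876 × 0.907429 = 113.2359

113.24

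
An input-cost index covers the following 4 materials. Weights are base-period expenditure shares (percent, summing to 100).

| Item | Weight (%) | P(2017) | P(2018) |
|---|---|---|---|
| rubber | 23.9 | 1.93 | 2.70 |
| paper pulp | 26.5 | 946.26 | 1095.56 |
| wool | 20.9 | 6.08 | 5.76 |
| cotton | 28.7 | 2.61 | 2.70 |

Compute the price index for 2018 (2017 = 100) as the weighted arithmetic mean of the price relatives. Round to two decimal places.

rubber: 23.9 × (2.70/1.93) = 23.9 × 1.398964 = 33.4352
paper pulp: 26.5 × (1095.56/946.26) = 26.5 × 1.157779 = 30.6811
wool: 20.9 × (5.76/6.08) = 20.9 × 0.947368 = 19.8000
cotton: 28.7 × (2.70/2.61) = 28.7 × 1.034483 = 29.6897
Index = Σ wᵢ·(p₁ᵢ/p₀ᵢ) = 33.4352 + 30.6811 + 19.8000 + 29.6897 = 113.6060

113.61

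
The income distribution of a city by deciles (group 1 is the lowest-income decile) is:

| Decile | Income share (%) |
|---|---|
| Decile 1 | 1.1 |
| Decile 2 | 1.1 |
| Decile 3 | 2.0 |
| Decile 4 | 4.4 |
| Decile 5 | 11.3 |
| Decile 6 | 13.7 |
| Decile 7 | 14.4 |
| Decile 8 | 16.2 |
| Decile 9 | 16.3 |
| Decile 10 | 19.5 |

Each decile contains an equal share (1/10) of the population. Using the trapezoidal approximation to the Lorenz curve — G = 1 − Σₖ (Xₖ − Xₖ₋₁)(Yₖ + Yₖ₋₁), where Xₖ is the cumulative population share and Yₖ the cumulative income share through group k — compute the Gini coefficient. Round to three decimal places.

0.375

Cumulative income shares Yₖ: 0.0110, 0.0220, 0.0420, 0.0860, 0.1990, 0.3360, 0.4800, 0.6420, 0.8050, 1.0000
Σ (Xₖ−Xₖ₋₁)(Yₖ+Yₖ₋₁) = (1/10)(0.0110+0.0000) + (1/10)(0.0220+0.0110) + (1/10)(0.0420+0.0220) + (1/10)(0.0860+0.0420) + (1/10)(0.1990+0.0860) + (1/10)(0.3360+0.1990) + (1/10)(0.4800+0.3360) + (1/10)(0.6420+0.4800) + (1/10)(0.8050+0.6420) + (1/10)(1.0000+0.8050)
  = 0.0011 + 0.0033 + 0.0064 + 0.0128 + 0.0285 + 0.0535 + 0.0816 + 0.1122 + 0.1447 + 0.1805 = 0.6246
G = 1 − 0.6246 = 0.3754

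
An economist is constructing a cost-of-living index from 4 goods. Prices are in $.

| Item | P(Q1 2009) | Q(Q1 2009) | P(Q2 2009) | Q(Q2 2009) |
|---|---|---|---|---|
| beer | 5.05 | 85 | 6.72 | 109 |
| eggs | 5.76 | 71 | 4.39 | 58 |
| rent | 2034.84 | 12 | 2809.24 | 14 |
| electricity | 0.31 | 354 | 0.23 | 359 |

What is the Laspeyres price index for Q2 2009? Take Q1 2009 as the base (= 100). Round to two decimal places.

136.70

Laspeyres price index uses base-period quantities as weights.
ΣP(Q2 2009)·Q(Q1 2009) = 6.72×85 + 4.39×71 + 2809.24×12 + 0.23×354 = 571.2 + 311.69 + 33710.88 + 81.42 = 34675.19
ΣP(Q1 2009)·Q(Q1 2009) = 5.05×85 + 5.76×71 + 2034.84×12 + 0.31×354 = 429.25 + 408.96 + 24418.08 + 109.74 = 25366.03
Index = 34675.19 / 25366.03 × 100 = 136.6993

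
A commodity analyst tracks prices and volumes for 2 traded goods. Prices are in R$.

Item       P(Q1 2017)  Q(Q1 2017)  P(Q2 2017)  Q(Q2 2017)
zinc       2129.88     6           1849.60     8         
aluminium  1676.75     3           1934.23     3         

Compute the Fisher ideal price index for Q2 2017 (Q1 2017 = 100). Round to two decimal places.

94.11

Laspeyres component (base-period weights):
ΣP(Q2 2017)Q(Q1 2017) = 1849.60×6 + 1934.23×3 = 11097.6 + 5802.69 = 16900.29
ΣP(Q1 2017)Q(Q1 2017) = 2129.88×6 + 1676.75×3 = 12779.28 + 5030.25 = 17809.53
L = 16900.29 / 17809.53 × 100 = 94.8946
Paasche component (current-period weights):
ΣP(Q2 2017)Q(Q2 2017) = 1849.60×8 + 1934.23×3 = 14796.8 + 5802.69 = 20599.49
ΣP(Q1 2017)Q(Q2 2017) = 2129.88×8 + 1676.75×3 = 17039.04 + 5030.25 = 22069.29
P = 20599.49 / 22069.29 × 100 = 93.3401
Fisher = √(L × P) = √(94.8946 × 93.3401) = 94.1141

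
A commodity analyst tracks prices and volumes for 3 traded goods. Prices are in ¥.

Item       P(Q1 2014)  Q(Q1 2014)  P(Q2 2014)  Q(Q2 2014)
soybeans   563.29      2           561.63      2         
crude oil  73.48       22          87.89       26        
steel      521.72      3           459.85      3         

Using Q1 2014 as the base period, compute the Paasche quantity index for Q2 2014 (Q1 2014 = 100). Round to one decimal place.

107.9

Paasche quantity index uses current-period prices as weights.
ΣP(Q2 2014)·Q(Q2 2014) = 561.63×2 + 87.89×26 + 459.85×3 = 1123.26 + 2285.14 + 1379.55 = 4787.95
ΣP(Q2 2014)·Q(Q1 2014) = 561.63×2 + 87.89×22 + 459.85×3 = 1123.26 + 1933.58 + 1379.55 = 4436.39
Index = 4787.95 / 4436.39 × 100 = 107.9245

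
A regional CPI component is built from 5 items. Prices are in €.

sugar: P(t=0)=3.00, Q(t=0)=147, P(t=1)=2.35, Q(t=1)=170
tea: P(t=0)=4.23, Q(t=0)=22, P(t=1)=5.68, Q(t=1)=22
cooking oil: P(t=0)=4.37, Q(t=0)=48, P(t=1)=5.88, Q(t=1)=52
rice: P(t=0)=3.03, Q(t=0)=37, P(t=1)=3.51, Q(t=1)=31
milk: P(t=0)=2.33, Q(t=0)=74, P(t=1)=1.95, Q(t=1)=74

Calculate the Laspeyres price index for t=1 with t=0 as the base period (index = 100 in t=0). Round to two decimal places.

99.85

Laspeyres price index uses base-period quantities as weights.
ΣP(t=1)·Q(t=0) = 2.35×147 + 5.68×22 + 5.88×48 + 3.51×37 + 1.95×74 = 345.45 + 124.96 + 282.24 + 129.87 + 144.3 = 1026.82
ΣP(t=0)·Q(t=0) = 3.00×147 + 4.23×22 + 4.37×48 + 3.03×37 + 2.33×74 = 441 + 93.06 + 209.76 + 112.11 + 172.42 = 1028.35
Index = 1026.82 / 1028.35 × 100 = 99.8512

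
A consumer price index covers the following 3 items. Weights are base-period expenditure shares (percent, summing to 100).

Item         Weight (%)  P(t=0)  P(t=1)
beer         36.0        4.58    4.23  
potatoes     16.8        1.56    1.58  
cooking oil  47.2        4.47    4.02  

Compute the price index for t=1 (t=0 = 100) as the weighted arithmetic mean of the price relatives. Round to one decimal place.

92.7

beer: 36.0 × (4.23/4.58) = 36.0 × 0.923581 = 33.2489
potatoes: 16.8 × (1.58/1.56) = 16.8 × 1.012821 = 17.0154
cooking oil: 47.2 × (4.02/4.47) = 47.2 × 0.899329 = 42.4483
Index = Σ wᵢ·(p₁ᵢ/p₀ᵢ) = 33.2489 + 17.0154 + 42.4483 = 92.7126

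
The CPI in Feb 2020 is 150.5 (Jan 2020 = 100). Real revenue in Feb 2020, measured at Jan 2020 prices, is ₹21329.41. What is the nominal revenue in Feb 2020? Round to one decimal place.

Nominal = Real × (Index/100) = 21329.41 × (150.5/100)
        = 21329.41 × 1.505 = 32100.7620

32100.8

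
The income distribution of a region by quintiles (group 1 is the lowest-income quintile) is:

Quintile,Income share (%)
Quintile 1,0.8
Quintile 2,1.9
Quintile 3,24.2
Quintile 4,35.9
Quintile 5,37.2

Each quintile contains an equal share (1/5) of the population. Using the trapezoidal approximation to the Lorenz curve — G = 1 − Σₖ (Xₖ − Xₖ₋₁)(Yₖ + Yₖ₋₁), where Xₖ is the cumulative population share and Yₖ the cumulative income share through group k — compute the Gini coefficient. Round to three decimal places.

Cumulative income shares Yₖ: 0.0080, 0.0270, 0.2690, 0.6280, 1.0000
Σ (Xₖ−Xₖ₋₁)(Yₖ+Yₖ₋₁) = (1/5)(0.0080+0.0000) + (1/5)(0.0270+0.0080) + (1/5)(0.2690+0.0270) + (1/5)(0.6280+0.2690) + (1/5)(1.0000+0.6280)
  = 0.0016 + 0.0070 + 0.0592 + 0.1794 + 0.3256 = 0.5728
G = 1 − 0.5728 = 0.4272

0.427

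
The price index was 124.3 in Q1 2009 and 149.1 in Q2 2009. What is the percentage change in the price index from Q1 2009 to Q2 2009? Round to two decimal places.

Change = (149.1 − 124.3) / 124.3 × 100
       = 24.8 / 124.3 × 100 = 19.9517%

19.95%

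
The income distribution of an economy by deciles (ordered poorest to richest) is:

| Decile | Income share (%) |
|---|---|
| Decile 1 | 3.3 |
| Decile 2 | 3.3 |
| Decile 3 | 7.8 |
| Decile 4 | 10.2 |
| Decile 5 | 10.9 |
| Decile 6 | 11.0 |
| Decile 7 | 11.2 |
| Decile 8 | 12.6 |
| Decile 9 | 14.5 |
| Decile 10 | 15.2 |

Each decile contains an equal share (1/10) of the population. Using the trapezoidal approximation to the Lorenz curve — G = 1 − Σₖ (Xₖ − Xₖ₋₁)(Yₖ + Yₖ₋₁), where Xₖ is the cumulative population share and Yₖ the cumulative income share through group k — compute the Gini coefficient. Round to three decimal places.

0.213

Cumulative income shares Yₖ: 0.0330, 0.0660, 0.1440, 0.2460, 0.3550, 0.4650, 0.5770, 0.7030, 0.8480, 1.0000
Σ (Xₖ−Xₖ₋₁)(Yₖ+Yₖ₋₁) = (1/10)(0.0330+0.0000) + (1/10)(0.0660+0.0330) + (1/10)(0.1440+0.0660) + (1/10)(0.2460+0.1440) + (1/10)(0.3550+0.2460) + (1/10)(0.4650+0.3550) + (1/10)(0.5770+0.4650) + (1/10)(0.7030+0.5770) + (1/10)(0.8480+0.7030) + (1/10)(1.0000+0.8480)
  = 0.0033 + 0.0099 + 0.0210 + 0.0390 + 0.0601 + 0.0820 + 0.1042 + 0.1280 + 0.1551 + 0.1848 = 0.7874
G = 1 − 0.7874 = 0.2126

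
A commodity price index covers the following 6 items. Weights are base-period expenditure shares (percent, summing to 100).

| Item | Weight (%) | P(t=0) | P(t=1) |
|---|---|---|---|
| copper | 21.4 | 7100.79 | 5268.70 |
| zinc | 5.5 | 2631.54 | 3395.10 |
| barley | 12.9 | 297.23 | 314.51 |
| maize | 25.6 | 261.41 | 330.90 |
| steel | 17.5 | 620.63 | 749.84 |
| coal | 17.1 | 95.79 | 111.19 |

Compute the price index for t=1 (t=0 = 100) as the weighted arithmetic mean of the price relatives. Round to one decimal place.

110.0

copper: 21.4 × (5268.70/7100.79) = 21.4 × 0.741988 = 15.8785
zinc: 5.5 × (3395.10/2631.54) = 5.5 × 1.290157 = 7.0959
barley: 12.9 × (314.51/297.23) = 12.9 × 1.058137 = 13.6500
maize: 25.6 × (330.90/261.41) = 25.6 × 1.265828 = 32.4052
steel: 17.5 × (749.84/620.63) = 17.5 × 1.208192 = 21.1434
coal: 17.1 × (111.19/95.79) = 17.1 × 1.160768 = 19.8491
Index = Σ wᵢ·(p₁ᵢ/p₀ᵢ) = 15.8785 + 7.0959 + 13.6500 + 32.4052 + 21.1434 + 19.8491 = 110.0220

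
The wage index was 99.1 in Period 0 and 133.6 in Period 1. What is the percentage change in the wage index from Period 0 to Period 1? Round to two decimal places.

Change = (133.6 − 99.1) / 99.1 × 100
       = 34.5 / 99.1 × 100 = 34.8133%

34.81%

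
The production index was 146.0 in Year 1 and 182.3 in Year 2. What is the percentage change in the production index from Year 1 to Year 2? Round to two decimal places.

Change = (182.3 − 146.0) / 146.0 × 100
       = 36.3 / 146.0 × 100 = 24.8630%

24.86%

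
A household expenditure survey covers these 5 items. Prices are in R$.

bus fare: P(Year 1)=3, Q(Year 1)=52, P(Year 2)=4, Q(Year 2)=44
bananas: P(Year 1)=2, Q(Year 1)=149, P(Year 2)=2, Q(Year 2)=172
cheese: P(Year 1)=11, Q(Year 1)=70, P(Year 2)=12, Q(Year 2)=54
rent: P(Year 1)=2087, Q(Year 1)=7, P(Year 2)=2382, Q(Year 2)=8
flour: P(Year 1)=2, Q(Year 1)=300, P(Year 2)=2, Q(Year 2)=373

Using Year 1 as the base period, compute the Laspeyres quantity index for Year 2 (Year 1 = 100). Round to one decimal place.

Laspeyres quantity index uses base-period prices as weights.
ΣP(Year 1)·Q(Year 2) = 3×44 + 2×172 + 11×54 + 2087×8 + 2×373 = 132 + 344 + 594 + 16696 + 746 = 18512
ΣP(Year 1)·Q(Year 1) = 3×52 + 2×149 + 11×70 + 2087×7 + 2×300 = 156 + 298 + 770 + 14609 + 600 = 16433
Index = 18512 / 16433 × 100 = 112.6514

112.7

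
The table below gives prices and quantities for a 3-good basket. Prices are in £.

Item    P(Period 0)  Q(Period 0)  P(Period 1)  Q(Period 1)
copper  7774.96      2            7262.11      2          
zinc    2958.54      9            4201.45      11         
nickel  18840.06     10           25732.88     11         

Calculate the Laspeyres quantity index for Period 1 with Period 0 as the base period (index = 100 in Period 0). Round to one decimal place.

Laspeyres quantity index uses base-period prices as weights.
ΣP(Period 0)·Q(Period 1) = 7774.96×2 + 2958.54×11 + 18840.06×11 = 15549.92 + 32543.94 + 207240.66 = 255334.52
ΣP(Period 0)·Q(Period 0) = 7774.96×2 + 2958.54×9 + 18840.06×10 = 15549.92 + 26626.86 + 188400.6 = 230577.38
Index = 255334.52 / 230577.38 × 100 = 110.7370

110.7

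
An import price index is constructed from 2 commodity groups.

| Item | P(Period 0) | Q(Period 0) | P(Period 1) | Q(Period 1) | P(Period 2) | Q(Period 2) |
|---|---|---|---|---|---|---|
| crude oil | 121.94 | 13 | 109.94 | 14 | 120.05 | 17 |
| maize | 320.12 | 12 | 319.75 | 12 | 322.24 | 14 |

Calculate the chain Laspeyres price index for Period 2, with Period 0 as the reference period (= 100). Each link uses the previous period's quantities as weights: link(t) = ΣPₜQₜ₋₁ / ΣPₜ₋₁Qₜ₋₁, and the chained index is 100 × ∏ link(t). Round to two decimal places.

Link Period 0→Period 1:
ΣP(Period 1)Q(Period 0) = 109.94×13 + 319.75×12 = 1429.22 + 3837 = 5266.22
ΣP(Period 0)Q(Period 0) = 121.94×13 + 320.12×12 = 1585.22 + 3841.44 = 5426.66
link = 5266.22/5426.66 = 0.970435
Link Period 1→Period 2:
ΣP(Period 2)Q(Period 1) = 120.05×14 + 322.24×12 = 1680.7 + 3866.88 = 5547.58
ΣP(Period 1)Q(Period 1) = 109.94×14 + 319.75×12 = 1539.16 + 3837 = 5376.16
link = 5547.58/5376.16 = 1.031885
Chained index = 100 × 0.970435 × 1.031885 = 100.1377

100.14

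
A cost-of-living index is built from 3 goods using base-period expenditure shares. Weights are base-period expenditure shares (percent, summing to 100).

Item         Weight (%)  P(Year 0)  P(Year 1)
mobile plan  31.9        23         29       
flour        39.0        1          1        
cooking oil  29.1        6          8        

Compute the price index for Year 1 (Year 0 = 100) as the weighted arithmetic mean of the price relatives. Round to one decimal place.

mobile plan: 31.9 × (29/23) = 31.9 × 1.260870 = 40.2217
flour: 39.0 × (1/1) = 39.0 × 1.000000 = 39.0000
cooking oil: 29.1 × (8/6) = 29.1 × 1.333333 = 38.8000
Index = Σ wᵢ·(p₁ᵢ/p₀ᵢ) = 40.2217 + 39.0000 + 38.8000 = 118.0217

118.0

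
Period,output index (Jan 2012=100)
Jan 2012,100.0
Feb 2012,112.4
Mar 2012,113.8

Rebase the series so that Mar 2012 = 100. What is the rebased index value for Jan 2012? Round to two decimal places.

87.87

Rebased(Jan 2012) = 100.0 / 113.8 × 100 = 87.8735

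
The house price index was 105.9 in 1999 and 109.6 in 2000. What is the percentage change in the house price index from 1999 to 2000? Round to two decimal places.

Change = (109.6 − 105.9) / 105.9 × 100
       = 3.7 / 105.9 × 100 = 3.4939%

3.49%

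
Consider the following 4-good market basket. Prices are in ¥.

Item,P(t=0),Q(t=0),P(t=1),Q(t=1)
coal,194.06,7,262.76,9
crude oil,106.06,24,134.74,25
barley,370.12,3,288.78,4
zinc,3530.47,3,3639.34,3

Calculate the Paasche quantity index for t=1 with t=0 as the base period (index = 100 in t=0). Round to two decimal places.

Paasche quantity index uses current-period prices as weights.
ΣP(t=1)·Q(t=1) = 262.76×9 + 134.74×25 + 288.78×4 + 3639.34×3 = 2364.84 + 3368.5 + 1155.12 + 10918.02 = 17806.48
ΣP(t=1)·Q(t=0) = 262.76×7 + 134.74×24 + 288.78×3 + 3639.34×3 = 1839.32 + 3233.76 + 866.34 + 10918.02 = 16857.44
Index = 17806.48 / 16857.44 × 100 = 105.6298

105.63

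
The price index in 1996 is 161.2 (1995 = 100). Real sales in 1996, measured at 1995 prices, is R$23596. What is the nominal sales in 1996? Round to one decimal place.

Nominal = Real × (Index/100) = 23596 × (161.2/100)
        = 23596 × 1.612 = 38036.7520

38036.8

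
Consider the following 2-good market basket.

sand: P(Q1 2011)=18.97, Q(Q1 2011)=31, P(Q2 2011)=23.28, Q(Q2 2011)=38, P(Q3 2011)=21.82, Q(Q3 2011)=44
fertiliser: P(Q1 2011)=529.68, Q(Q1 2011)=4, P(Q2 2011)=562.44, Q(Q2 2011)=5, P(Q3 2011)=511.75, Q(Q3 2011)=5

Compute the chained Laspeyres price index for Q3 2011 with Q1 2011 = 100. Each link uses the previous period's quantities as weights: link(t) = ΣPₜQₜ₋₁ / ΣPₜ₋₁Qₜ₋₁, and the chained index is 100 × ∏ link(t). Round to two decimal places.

100.60

Link Q1 2011→Q2 2011:
ΣP(Q2 2011)Q(Q1 2011) = 23.28×31 + 562.44×4 = 721.68 + 2249.76 = 2971.44
ΣP(Q1 2011)Q(Q1 2011) = 18.97×31 + 529.68×4 = 588.07 + 2118.72 = 2706.79
link = 2971.44/2706.79 = 1.097773
Link Q2 2011→Q3 2011:
ΣP(Q3 2011)Q(Q2 2011) = 21.82×38 + 511.75×5 = 829.16 + 2558.75 = 3387.91
ΣP(Q2 2011)Q(Q2 2011) = 23.28×38 + 562.44×5 = 884.64 + 2812.2 = 3696.84
link = 3387.91/3696.84 = 0.916434
Chained index = 100 × 1.097773 × 0.916434 = 100.6036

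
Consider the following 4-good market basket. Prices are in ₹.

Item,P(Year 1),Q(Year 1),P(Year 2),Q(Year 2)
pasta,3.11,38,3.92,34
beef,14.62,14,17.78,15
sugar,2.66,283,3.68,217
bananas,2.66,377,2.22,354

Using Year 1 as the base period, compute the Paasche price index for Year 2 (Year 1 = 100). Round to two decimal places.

Paasche price index uses current-period quantities as weights.
ΣP(Year 2)·Q(Year 2) = 3.92×34 + 17.78×15 + 3.68×217 + 2.22×354 = 133.28 + 266.7 + 798.56 + 785.88 = 1984.42
ΣP(Year 1)·Q(Year 2) = 3.11×34 + 14.62×15 + 2.66×217 + 2.66×354 = 105.74 + 219.3 + 577.22 + 941.64 = 1843.9
Index = 1984.42 / 1843.9 × 100 = 107.6208

107.62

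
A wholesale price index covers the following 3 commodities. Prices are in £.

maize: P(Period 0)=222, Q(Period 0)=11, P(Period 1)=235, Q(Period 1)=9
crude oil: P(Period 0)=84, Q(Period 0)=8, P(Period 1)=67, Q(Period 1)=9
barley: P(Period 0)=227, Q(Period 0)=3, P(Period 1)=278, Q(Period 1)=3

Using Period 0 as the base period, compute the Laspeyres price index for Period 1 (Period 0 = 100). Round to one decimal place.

104.2

Laspeyres price index uses base-period quantities as weights.
ΣP(Period 1)·Q(Period 0) = 235×11 + 67×8 + 278×3 = 2585 + 536 + 834 = 3955
ΣP(Period 0)·Q(Period 0) = 222×11 + 84×8 + 227×3 = 2442 + 672 + 681 = 3795
Index = 3955 / 3795 × 100 = 104.2161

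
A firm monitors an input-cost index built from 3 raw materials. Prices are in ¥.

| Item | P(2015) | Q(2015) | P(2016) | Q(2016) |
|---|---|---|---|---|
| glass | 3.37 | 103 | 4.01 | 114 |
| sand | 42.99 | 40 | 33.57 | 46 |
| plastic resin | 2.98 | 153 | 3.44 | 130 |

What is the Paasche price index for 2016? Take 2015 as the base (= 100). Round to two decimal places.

89.07

Paasche price index uses current-period quantities as weights.
ΣP(2016)·Q(2016) = 4.01×114 + 33.57×46 + 3.44×130 = 457.14 + 1544.22 + 447.2 = 2448.56
ΣP(2015)·Q(2016) = 3.37×114 + 42.99×46 + 2.98×130 = 384.18 + 1977.54 + 387.4 = 2749.12
Index = 2448.56 / 2749.12 × 100 = 89.0670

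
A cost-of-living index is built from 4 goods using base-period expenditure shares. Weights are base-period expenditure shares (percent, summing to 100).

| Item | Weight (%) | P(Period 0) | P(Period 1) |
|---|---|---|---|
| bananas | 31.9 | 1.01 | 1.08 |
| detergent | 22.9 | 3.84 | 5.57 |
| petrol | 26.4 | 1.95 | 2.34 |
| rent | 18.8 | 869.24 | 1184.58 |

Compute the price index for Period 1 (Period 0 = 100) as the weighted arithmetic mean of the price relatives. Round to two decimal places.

124.63

bananas: 31.9 × (1.08/1.01) = 31.9 × 1.069307 = 34.1109
detergent: 22.9 × (5.57/3.84) = 22.9 × 1.450521 = 33.2169
petrol: 26.4 × (2.34/1.95) = 26.4 × 1.200000 = 31.6800
rent: 18.8 × (1184.58/869.24) = 18.8 × 1.362777 = 25.6202
Index = Σ wᵢ·(p₁ᵢ/p₀ᵢ) = 34.1109 + 33.2169 + 31.6800 + 25.6202 = 124.6280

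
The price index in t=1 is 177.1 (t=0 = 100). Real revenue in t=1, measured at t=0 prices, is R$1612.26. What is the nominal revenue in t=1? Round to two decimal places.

Nominal = Real × (Index/100) = 1612.26 × (177.1/100)
        = 1612.26 × 1.771 = 2855.3125

2855.31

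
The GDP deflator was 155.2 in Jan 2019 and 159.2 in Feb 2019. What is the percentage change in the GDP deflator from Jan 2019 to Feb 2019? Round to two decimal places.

2.58%

Change = (159.2 − 155.2) / 155.2 × 100
       = 4.0 / 155.2 × 100 = 2.5773%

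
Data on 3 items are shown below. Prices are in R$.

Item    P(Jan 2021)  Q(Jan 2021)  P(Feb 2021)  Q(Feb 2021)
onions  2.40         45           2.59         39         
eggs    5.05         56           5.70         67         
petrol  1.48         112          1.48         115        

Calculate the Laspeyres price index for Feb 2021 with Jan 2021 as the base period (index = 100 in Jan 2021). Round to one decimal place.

108.1

Laspeyres price index uses base-period quantities as weights.
ΣP(Feb 2021)·Q(Jan 2021) = 2.59×45 + 5.70×56 + 1.48×112 = 116.55 + 319.2 + 165.76 = 601.51
ΣP(Jan 2021)·Q(Jan 2021) = 2.40×45 + 5.05×56 + 1.48×112 = 108 + 282.8 + 165.76 = 556.56
Index = 601.51 / 556.56 × 100 = 108.0764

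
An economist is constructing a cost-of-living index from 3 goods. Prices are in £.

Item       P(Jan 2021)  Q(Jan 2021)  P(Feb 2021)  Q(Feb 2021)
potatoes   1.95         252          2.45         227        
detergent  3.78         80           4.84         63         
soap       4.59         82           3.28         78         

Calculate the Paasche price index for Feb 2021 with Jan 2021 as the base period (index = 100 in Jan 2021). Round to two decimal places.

107.52

Paasche price index uses current-period quantities as weights.
ΣP(Feb 2021)·Q(Feb 2021) = 2.45×227 + 4.84×63 + 3.28×78 = 556.15 + 304.92 + 255.84 = 1116.91
ΣP(Jan 2021)·Q(Feb 2021) = 1.95×227 + 3.78×63 + 4.59×78 = 442.65 + 238.14 + 358.02 = 1038.81
Index = 1116.91 / 1038.81 × 100 = 107.5182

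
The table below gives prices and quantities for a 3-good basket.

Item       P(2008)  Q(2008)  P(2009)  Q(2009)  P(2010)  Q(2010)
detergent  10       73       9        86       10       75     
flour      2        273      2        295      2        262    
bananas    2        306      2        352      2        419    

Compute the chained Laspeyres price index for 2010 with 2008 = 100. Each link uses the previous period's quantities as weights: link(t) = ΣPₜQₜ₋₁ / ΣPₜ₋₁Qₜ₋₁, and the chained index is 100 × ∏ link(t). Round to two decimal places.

100.13

Link 2008→2009:
ΣP(2009)Q(2008) = 9×73 + 2×273 + 2×306 = 657 + 546 + 612 = 1815
ΣP(2008)Q(2008) = 10×73 + 2×273 + 2×306 = 730 + 546 + 612 = 1888
link = 1815/1888 = 0.961335
Link 2009→2010:
ΣP(2010)Q(2009) = 10×86 + 2×295 + 2×352 = 860 + 590 + 704 = 2154
ΣP(2009)Q(2009) = 9×86 + 2×295 + 2×352 = 774 + 590 + 704 = 2068
link = 2154/2068 = 1.041586
Chained index = 100 × 0.961335 × 1.041586 = 100.1313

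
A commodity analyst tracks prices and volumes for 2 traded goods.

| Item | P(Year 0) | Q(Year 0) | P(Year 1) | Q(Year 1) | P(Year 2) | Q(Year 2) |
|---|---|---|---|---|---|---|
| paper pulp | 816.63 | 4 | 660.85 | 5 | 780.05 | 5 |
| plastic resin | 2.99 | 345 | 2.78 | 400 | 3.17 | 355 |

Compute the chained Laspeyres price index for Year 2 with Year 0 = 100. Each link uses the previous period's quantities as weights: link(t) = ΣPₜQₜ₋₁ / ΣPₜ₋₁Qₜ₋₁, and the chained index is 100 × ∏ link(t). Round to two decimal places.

Link Year 0→Year 1:
ΣP(Year 1)Q(Year 0) = 660.85×4 + 2.78×345 = 2643.4 + 959.1 = 3602.5
ΣP(Year 0)Q(Year 0) = 816.63×4 + 2.99×345 = 3266.52 + 1031.55 = 4298.07
link = 3602.5/4298.07 = 0.838167
Link Year 1→Year 2:
ΣP(Year 2)Q(Year 1) = 780.05×5 + 3.17×400 = 3900.25 + 1268 = 5168.25
ΣP(Year 1)Q(Year 1) = 660.85×5 + 2.78×400 = 3304.25 + 1112 = 4416.25
link = 5168.25/4416.25 = 1.170280
Chained index = 100 × 0.838167 × 1.170280 = 98.0890

98.09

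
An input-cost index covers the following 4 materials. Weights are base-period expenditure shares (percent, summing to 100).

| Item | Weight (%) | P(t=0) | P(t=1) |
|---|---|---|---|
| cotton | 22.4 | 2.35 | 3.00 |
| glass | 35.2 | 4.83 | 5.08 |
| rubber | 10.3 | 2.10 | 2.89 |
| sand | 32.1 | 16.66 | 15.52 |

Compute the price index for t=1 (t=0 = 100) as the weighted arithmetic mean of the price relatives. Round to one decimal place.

cotton: 22.4 × (3.00/2.35) = 22.4 × 1.276596 = 28.5957
glass: 35.2 × (5.08/4.83) = 35.2 × 1.051760 = 37.0219
rubber: 10.3 × (2.89/2.10) = 10.3 × 1.376190 = 14.1748
sand: 32.1 × (15.52/16.66) = 32.1 × 0.931573 = 29.9035
Index = Σ wᵢ·(p₁ᵢ/p₀ᵢ) = 28.5957 + 37.0219 + 14.1748 + 29.9035 = 109.6959

109.7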